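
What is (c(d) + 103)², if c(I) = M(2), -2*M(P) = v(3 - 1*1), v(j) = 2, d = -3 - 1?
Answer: 10404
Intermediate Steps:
d = -4
M(P) = -1 (M(P) = -½*2 = -1)
c(I) = -1
(c(d) + 103)² = (-1 + 103)² = 102² = 10404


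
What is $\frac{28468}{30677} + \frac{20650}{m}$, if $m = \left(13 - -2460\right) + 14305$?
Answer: $\frac{555558077}{257349353} \approx 2.1588$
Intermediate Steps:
$m = 16778$ ($m = \left(13 + 2460\right) + 14305 = 2473 + 14305 = 16778$)
$\frac{28468}{30677} + \frac{20650}{m} = \frac{28468}{30677} + \frac{20650}{16778} = 28468 \cdot \frac{1}{30677} + 20650 \cdot \frac{1}{16778} = \frac{28468}{30677} + \frac{10325}{8389} = \frac{555558077}{257349353}$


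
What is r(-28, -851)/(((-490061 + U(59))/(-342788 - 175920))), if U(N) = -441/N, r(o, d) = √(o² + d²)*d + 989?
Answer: 7566782627/7228510 - 6510952493*√724985/7228510 ≈ -7.6589e+5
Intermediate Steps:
r(o, d) = 989 + d*√(d² + o²) (r(o, d) = √(d² + o²)*d + 989 = d*√(d² + o²) + 989 = 989 + d*√(d² + o²))
r(-28, -851)/(((-490061 + U(59))/(-342788 - 175920))) = (989 - 851*√((-851)² + (-28)²))/(((-490061 - 441/59)/(-342788 - 175920))) = (989 - 851*√(724201 + 784))/(((-490061 - 441*1/59)/(-518708))) = (989 - 851*√724985)/(((-490061 - 441/59)*(-1/518708))) = (989 - 851*√724985)/((-28914040/59*(-1/518708))) = (989 - 851*√724985)/(7228510/7650943) = (989 - 851*√724985)*(7650943/7228510) = 7566782627/7228510 - 6510952493*√724985/7228510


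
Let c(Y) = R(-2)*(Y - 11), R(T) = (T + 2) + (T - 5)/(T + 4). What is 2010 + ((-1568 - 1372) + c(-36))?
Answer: -1531/2 ≈ -765.50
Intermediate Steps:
R(T) = 2 + T + (-5 + T)/(4 + T) (R(T) = (2 + T) + (-5 + T)/(4 + T) = 2 + T + (-5 + T)/(4 + T))
c(Y) = 77/2 - 7*Y/2 (c(Y) = ((3 + (-2)**2 + 7*(-2))/(4 - 2))*(Y - 11) = ((3 + 4 - 14)/2)*(-11 + Y) = ((1/2)*(-7))*(-11 + Y) = -7*(-11 + Y)/2 = 77/2 - 7*Y/2)
2010 + ((-1568 - 1372) + c(-36)) = 2010 + ((-1568 - 1372) + (77/2 - 7/2*(-36))) = 2010 + (-2940 + (77/2 + 126)) = 2010 + (-2940 + 329/2) = 2010 - 5551/2 = -1531/2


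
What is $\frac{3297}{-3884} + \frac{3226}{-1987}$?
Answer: $- \frac{19080923}{7717508} \approx -2.4724$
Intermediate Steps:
$\frac{3297}{-3884} + \frac{3226}{-1987} = 3297 \left(- \frac{1}{3884}\right) + 3226 \left(- \frac{1}{1987}\right) = - \frac{3297}{3884} - \frac{3226}{1987} = - \frac{19080923}{7717508}$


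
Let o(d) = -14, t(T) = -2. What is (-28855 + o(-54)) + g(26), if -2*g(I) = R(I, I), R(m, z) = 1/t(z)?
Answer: -115475/4 ≈ -28869.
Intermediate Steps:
R(m, z) = -½ (R(m, z) = 1/(-2) = -½)
g(I) = ¼ (g(I) = -½*(-½) = ¼)
(-28855 + o(-54)) + g(26) = (-28855 - 14) + ¼ = -28869 + ¼ = -115475/4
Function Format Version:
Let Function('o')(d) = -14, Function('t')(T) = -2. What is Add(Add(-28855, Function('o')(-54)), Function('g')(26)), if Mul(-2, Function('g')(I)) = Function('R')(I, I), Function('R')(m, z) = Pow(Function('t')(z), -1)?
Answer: Rational(-115475, 4) ≈ -28869.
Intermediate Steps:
Function('R')(m, z) = Rational(-1, 2) (Function('R')(m, z) = Pow(-2, -1) = Rational(-1, 2))
Function('g')(I) = Rational(1, 4) (Function('g')(I) = Mul(Rational(-1, 2), Rational(-1, 2)) = Rational(1, 4))
Add(Add(-28855, Function('o')(-54)), Function('g')(26)) = Add(Add(-28855, -14), Rational(1, 4)) = Add(-28869, Rational(1, 4)) = Rational(-115475, 4)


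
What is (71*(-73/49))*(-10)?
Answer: 51830/49 ≈ 1057.8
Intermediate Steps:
(71*(-73/49))*(-10) = -5183/49*(-10) = 51830/49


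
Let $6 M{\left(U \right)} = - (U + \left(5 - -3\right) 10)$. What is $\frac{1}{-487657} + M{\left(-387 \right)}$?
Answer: $\frac{149710693}{2925942} \approx 51.167$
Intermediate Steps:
$M{\left(U \right)} = - \frac{40}{3} - \frac{U}{6}$ ($M{\left(U \right)} = \frac{\left(-1\right) \left(U + \left(5 - -3\right) 10\right)}{6} = \frac{\left(-1\right) \left(U + \left(5 + 3\right) 10\right)}{6} = \frac{\left(-1\right) \left(U + 8 \cdot 10\right)}{6} = \frac{\left(-1\right) \left(U + 80\right)}{6} = \frac{\left(-1\right) \left(80 + U\right)}{6} = \frac{-80 - U}{6} = - \frac{40}{3} - \frac{U}{6}$)
$\frac{1}{-487657} + M{\left(-387 \right)} = \frac{1}{-487657} - - \frac{307}{6} = - \frac{1}{487657} + \left(- \frac{40}{3} + \frac{129}{2}\right) = - \frac{1}{487657} + \frac{307}{6} = \frac{149710693}{2925942}$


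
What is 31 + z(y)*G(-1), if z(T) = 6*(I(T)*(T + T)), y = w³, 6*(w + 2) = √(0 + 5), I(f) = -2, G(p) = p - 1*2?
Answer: -605 + 437*√5/3 ≈ -279.28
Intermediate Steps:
G(p) = -2 + p (G(p) = p - 2 = -2 + p)
w = -2 + √5/6 (w = -2 + √(0 + 5)/6 = -2 + √5/6 ≈ -1.6273)
y = (-2 + √5/6)³ ≈ -4.3094
z(T) = -24*T (z(T) = 6*(-2*(T + T)) = 6*(-4*T) = -24*T)
31 + z(y)*G(-1) = 31 + (-24*(-53/6 + 437*√5/216))*(-2 - 1) = 31 + (212 - 437*√5/9)*(-3) = 31 + (-636 + 437*√5/3) = -605 + 437*√5/3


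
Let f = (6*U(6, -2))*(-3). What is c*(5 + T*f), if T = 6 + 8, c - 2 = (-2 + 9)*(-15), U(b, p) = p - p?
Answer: -515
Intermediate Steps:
U(b, p) = 0
c = -103 (c = 2 + (-2 + 9)*(-15) = 2 + 7*(-15) = 2 - 105 = -103)
f = 0 (f = (6*0)*(-3) = 0*(-3) = 0)
T = 14
c*(5 + T*f) = -103*(5 + 14*0) = -103*(5 + 0) = -103*5 = -515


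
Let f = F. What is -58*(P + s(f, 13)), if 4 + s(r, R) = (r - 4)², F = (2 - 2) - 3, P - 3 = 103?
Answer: -8758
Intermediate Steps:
P = 106 (P = 3 + 103 = 106)
F = -3 (F = 0 - 3 = -3)
f = -3
s(r, R) = -4 + (-4 + r)² (s(r, R) = -4 + (r - 4)² = -4 + (-4 + r)²)
-58*(P + s(f, 13)) = -58*(106 + (-4 + (-4 - 3)²)) = -58*(106 + (-4 + (-7)²)) = -58*(106 + (-4 + 49)) = -58*(106 + 45) = -58*151 = -8758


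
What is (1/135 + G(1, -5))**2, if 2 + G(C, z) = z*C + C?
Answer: 654481/18225 ≈ 35.911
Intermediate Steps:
G(C, z) = -2 + C + C*z (G(C, z) = -2 + (z*C + C) = -2 + (C*z + C) = -2 + (C + C*z) = -2 + C + C*z)
(1/135 + G(1, -5))**2 = (1/135 + (-2 + 1 + 1*(-5)))**2 = (1/135 + (-2 + 1 - 5))**2 = (1/135 - 6)**2 = (-809/135)**2 = 654481/18225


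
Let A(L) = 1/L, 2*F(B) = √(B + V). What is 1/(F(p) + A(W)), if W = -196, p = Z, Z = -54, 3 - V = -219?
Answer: 196/1613471 + 38416*√42/1613471 ≈ 0.15442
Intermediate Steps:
V = 222 (V = 3 - 1*(-219) = 3 + 219 = 222)
p = -54
F(B) = √(222 + B)/2 (F(B) = √(B + 222)/2 = √(222 + B)/2)
1/(F(p) + A(W)) = 1/(√(222 - 54)/2 + 1/(-196)) = 1/(√168/2 - 1/196) = 1/((2*√42)/2 - 1/196) = 1/(√42 - 1/196) = 1/(-1/196 + √42)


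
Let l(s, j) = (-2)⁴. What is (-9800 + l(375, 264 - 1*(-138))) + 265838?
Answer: 256054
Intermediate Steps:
l(s, j) = 16
(-9800 + l(375, 264 - 1*(-138))) + 265838 = (-9800 + 16) + 265838 = -9784 + 265838 = 256054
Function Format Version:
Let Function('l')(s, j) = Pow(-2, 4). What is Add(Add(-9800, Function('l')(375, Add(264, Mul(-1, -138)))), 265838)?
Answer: 256054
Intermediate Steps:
Function('l')(s, j) = 16
Add(Add(-9800, Function('l')(375, Add(264, Mul(-1, -138)))), 265838) = Add(Add(-9800, 16), 265838) = Add(-9784, 265838) = 256054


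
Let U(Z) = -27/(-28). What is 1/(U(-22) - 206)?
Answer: -28/5741 ≈ -0.0048772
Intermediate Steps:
U(Z) = 27/28 (U(Z) = -27*(-1/28) = 27/28)
1/(U(-22) - 206) = 1/(27/28 - 206) = 1/(-5741/28) = -28/5741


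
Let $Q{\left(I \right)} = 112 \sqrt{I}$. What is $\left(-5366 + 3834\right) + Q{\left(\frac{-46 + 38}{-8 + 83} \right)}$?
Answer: $-1532 + \frac{224 i \sqrt{6}}{15} \approx -1532.0 + 36.579 i$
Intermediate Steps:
$\left(-5366 + 3834\right) + Q{\left(\frac{-46 + 38}{-8 + 83} \right)} = \left(-5366 + 3834\right) + 112 \sqrt{\frac{-46 + 38}{-8 + 83}} = -1532 + 112 \sqrt{- \frac{8}{75}} = -1532 + 112 \frac{2 i \sqrt{6}}{15} = -1532 + \frac{224 i \sqrt{6}}{15}$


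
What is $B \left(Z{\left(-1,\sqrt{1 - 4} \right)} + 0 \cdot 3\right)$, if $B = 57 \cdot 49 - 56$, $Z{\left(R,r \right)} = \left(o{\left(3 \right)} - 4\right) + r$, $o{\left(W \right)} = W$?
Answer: $-2737 + 2737 i \sqrt{3} \approx -2737.0 + 4740.6 i$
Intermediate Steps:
$Z{\left(R,r \right)} = -1 + r$ ($Z{\left(R,r \right)} = \left(3 - 4\right) + r = -1 + r$)
$B = 2737$ ($B = 2793 - 56 = 2737$)
$B \left(Z{\left(-1,\sqrt{1 - 4} \right)} + 0 \cdot 3\right) = 2737 \left(\left(-1 + \sqrt{1 - 4}\right) + 0 \cdot 3\right) = 2737 \left(\left(-1 + \sqrt{-3}\right) + 0\right) = 2737 \left(\left(-1 + i \sqrt{3}\right) + 0\right) = 2737 \left(-1 + i \sqrt{3}\right) = -2737 + 2737 i \sqrt{3}$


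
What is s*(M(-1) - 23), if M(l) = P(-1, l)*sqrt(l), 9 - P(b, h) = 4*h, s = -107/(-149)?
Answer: -2461/149 + 1391*I/149 ≈ -16.517 + 9.3356*I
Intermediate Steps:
s = 107/149 (s = -107*(-1/149) = 107/149 ≈ 0.71812)
P(b, h) = 9 - 4*h
M(l) = sqrt(l)*(9 - 4*l) (M(l) = (9 - 4*l)*sqrt(l) = sqrt(l)*(9 - 4*l))
s*(M(-1) - 23) = 107*(sqrt(-1)*(9 - 4*(-1)) - 23)/149 = 107*(I*(9 + 4) - 23)/149 = 107*(I*13 - 23)/149 = 107*(13*I - 23)/149 = 107*(-23 + 13*I)/149 = -2461/149 + 1391*I/149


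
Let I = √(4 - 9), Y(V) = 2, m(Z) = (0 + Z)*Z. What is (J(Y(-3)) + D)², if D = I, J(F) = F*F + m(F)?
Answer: (8 + I*√5)² ≈ 59.0 + 35.777*I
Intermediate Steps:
m(Z) = Z² (m(Z) = Z*Z = Z²)
J(F) = 2*F² (J(F) = F*F + F² = F² + F² = 2*F²)
I = I*√5 (I = √(-5) = I*√5 ≈ 2.2361*I)
D = I*√5 ≈ 2.2361*I
(J(Y(-3)) + D)² = (2*2² + I*√5)² = (2*4 + I*√5)² = (8 + I*√5)²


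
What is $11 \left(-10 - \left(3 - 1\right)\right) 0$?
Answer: $0$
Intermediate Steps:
$11 \left(-10 - \left(3 - 1\right)\right) 0 = 11 \left(-10 - 2\right) 0 = 11 \left(-12\right) 0 = \left(-132\right) 0 = 0$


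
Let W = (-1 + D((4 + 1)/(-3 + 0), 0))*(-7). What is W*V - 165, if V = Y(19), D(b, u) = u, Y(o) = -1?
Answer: -172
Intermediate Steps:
V = -1
W = 7 (W = (-1 + 0)*(-7) = -1*(-7) = 7)
W*V - 165 = 7*(-1) - 165 = -7 - 165 = -172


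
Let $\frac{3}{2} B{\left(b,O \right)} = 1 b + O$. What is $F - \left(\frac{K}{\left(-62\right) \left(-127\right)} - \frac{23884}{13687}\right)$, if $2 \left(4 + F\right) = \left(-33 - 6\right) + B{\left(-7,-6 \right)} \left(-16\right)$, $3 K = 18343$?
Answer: $\frac{7565849966}{161657157} \approx 46.802$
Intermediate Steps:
$B{\left(b,O \right)} = \frac{2 O}{3} + \frac{2 b}{3}$ ($B{\left(b,O \right)} = \frac{2 \left(1 b + O\right)}{3} = \frac{2 \left(b + O\right)}{3} = \frac{2 \left(O + b\right)}{3} = \frac{2 O}{3} + \frac{2 b}{3}$)
$K = \frac{18343}{3}$ ($K = \frac{1}{3} \cdot 18343 = \frac{18343}{3} \approx 6114.3$)
$F = \frac{275}{6}$ ($F = -4 + \frac{\left(-33 - 6\right) + \left(\frac{2}{3} \left(-6\right) + \frac{2}{3} \left(-7\right)\right) \left(-16\right)}{2} = -4 + \frac{\left(-33 - 6\right) + \left(-4 - \frac{14}{3}\right) \left(-16\right)}{2} = -4 + \frac{-39 - - \frac{416}{3}}{2} = -4 + \frac{-39 + \frac{416}{3}}{2} = -4 + \frac{1}{2} \cdot \frac{299}{3} = -4 + \frac{299}{6} = \frac{275}{6} \approx 45.833$)
$F - \left(\frac{K}{\left(-62\right) \left(-127\right)} - \frac{23884}{13687}\right) = \frac{275}{6} - \left(\frac{18343}{3 \left(\left(-62\right) \left(-127\right)\right)} - \frac{23884}{13687}\right) = \frac{275}{6} - \left(\frac{18343}{3 \cdot 7874} - \frac{23884}{13687}\right) = \frac{275}{6} - \left(\frac{18343}{3} \cdot \frac{1}{7874} - \frac{23884}{13687}\right) = \frac{275}{6} - \left(\frac{18343}{23622} - \frac{23884}{13687}\right) = \frac{275}{6} - - \frac{313127207}{323314314} = \frac{275}{6} + \frac{313127207}{323314314} = \frac{7565849966}{161657157}$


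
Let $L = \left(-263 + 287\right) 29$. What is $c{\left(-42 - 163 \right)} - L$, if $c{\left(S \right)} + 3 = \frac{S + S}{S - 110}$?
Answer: $- \frac{43955}{63} \approx -697.7$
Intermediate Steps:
$c{\left(S \right)} = -3 + \frac{2 S}{-110 + S}$ ($c{\left(S \right)} = -3 + \frac{S + S}{S - 110} = -3 + \frac{2 S}{-110 + S}$)
$L = 696$ ($L = 24 \cdot 29 = 696$)
$c{\left(-42 - 163 \right)} - L = \frac{330 - \left(-42 - 163\right)}{-110 - 205} - 696 = \frac{330 - -205}{-110 - 205} - 696 = \frac{330 + 205}{-315} - 696 = \left(- \frac{1}{315}\right) 535 - 696 = - \frac{107}{63} - 696 = - \frac{43955}{63}$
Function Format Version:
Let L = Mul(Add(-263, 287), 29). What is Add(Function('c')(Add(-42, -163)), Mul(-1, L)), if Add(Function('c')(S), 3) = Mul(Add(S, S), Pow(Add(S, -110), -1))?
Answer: Rational(-43955, 63) ≈ -697.70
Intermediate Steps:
Function('c')(S) = Add(-3, Mul(2, S, Pow(Add(-110, S), -1))) (Function('c')(S) = Add(-3, Mul(Add(S, S), Pow(Add(S, -110), -1))) = Add(-3, Mul(Mul(2, S), Pow(Add(-110, S), -1))) = Add(-3, Mul(2, S, Pow(Add(-110, S), -1))))
L = 696 (L = Mul(24, 29) = 696)
Add(Function('c')(Add(-42, -163)), Mul(-1, L)) = Add(Mul(Pow(Add(-110, Add(-42, -163)), -1), Add(330, Mul(-1, Add(-42, -163)))), Mul(-1, 696)) = Add(Mul(Pow(Add(-110, -205), -1), Add(330, Mul(-1, -205))), -696) = Add(Mul(Pow(-315, -1), Add(330, 205)), -696) = Add(Mul(Rational(-1, 315), 535), -696) = Add(Rational(-107, 63), -696) = Rational(-43955, 63)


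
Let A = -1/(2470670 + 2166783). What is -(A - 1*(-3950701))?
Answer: -18321190204552/4637453 ≈ -3.9507e+6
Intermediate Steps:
A = -1/4637453 ≈ -2.1564e-7
-(A - 1*(-3950701)) = -(-1/4637453 - 1*(-3950701)) = -(-1/4637453 + 3950701) = -1*18321190204552/4637453 = -18321190204552/4637453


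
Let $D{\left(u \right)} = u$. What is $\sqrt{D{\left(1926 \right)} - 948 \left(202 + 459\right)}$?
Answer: $i \sqrt{624702} \approx 790.38 i$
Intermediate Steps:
$\sqrt{D{\left(1926 \right)} - 948 \left(202 + 459\right)} = \sqrt{1926 - 948 \left(202 + 459\right)} = \sqrt{1926 - 626628} = \sqrt{-624702} = i \sqrt{624702}$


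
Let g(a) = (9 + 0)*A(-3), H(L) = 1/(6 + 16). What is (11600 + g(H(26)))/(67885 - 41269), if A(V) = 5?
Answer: 11645/26616 ≈ 0.43752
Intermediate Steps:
H(L) = 1/22
g(a) = 45 (g(a) = (9 + 0)*5 = 9*5 = 45)
(11600 + g(H(26)))/(67885 - 41269) = (11600 + 45)/(67885 - 41269) = 11645/26616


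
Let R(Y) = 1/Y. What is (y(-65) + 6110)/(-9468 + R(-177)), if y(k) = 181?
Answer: -1113507/1675837 ≈ -0.66445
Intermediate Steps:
(y(-65) + 6110)/(-9468 + R(-177)) = (181 + 6110)/(-9468 + 1/(-177)) = 6291/(-9468 - 1/177) = 6291/(-1675837/177) = 6291*(-177/1675837) = -1113507/1675837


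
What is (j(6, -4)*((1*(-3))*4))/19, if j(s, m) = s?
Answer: -72/19 ≈ -3.7895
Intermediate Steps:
(j(6, -4)*((1*(-3))*4))/19 = (6*((1*(-3))*4))/19 = (6*(-3*4))*(1/19) = (6*(-12))*(1/19) = -72*1/19 = -72/19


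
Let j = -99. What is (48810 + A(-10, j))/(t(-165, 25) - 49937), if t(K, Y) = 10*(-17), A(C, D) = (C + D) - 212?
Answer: -48489/50107 ≈ -0.96771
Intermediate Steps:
A(C, D) = -212 + C + D
t(K, Y) = -170
(48810 + A(-10, j))/(t(-165, 25) - 49937) = (48810 + (-212 - 10 - 99))/(-170 - 49937) = (48810 - 321)/(-50107) = 48489*(-1/50107) = -48489/50107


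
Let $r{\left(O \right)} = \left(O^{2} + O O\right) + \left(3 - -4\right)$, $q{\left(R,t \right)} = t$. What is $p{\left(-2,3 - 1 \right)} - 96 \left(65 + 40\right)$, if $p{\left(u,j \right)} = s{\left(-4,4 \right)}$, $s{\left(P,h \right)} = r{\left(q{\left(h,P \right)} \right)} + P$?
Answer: $-10045$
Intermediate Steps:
$r{\left(O \right)} = 7 + 2 O^{2}$ ($r{\left(O \right)} = \left(O^{2} + O^{2}\right) + \left(3 + 4\right) = 2 O^{2} + 7 = 7 + 2 O^{2}$)
$s{\left(P,h \right)} = 7 + P + 2 P^{2}$ ($s{\left(P,h \right)} = \left(7 + 2 P^{2}\right) + P = 7 + P + 2 P^{2}$)
$p{\left(u,j \right)} = 35$ ($p{\left(u,j \right)} = 7 - 4 + 2 \left(-4\right)^{2} = 7 - 4 + 2 \cdot 16 = 7 - 4 + 32 = 35$)
$p{\left(-2,3 - 1 \right)} - 96 \left(65 + 40\right) = 35 - 96 \left(65 + 40\right) = 35 - 10080 = -10045$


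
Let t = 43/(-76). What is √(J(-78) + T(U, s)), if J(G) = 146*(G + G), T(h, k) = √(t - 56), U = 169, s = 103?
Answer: √(-32888544 + 38*I*√81681)/38 ≈ 0.024918 + 150.92*I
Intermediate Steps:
t = -43/76 (t = 43*(-1/76) = -43/76 ≈ -0.56579)
T(h, k) = I*√81681/38 (T(h, k) = √(-43/76 - 56) = √(-4299/76) = I*√81681/38)
J(G) = 292*G (J(G) = 146*(2*G) = 292*G)
√(J(-78) + T(U, s)) = √(292*(-78) + I*√81681/38) = √(-22776 + I*√81681/38)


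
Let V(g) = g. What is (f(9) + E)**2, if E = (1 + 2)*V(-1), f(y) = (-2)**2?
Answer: 1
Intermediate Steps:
f(y) = 4
E = -3 (E = (1 + 2)*(-1) = 3*(-1) = -3)
(f(9) + E)**2 = (4 - 3)**2 = 1**2 = 1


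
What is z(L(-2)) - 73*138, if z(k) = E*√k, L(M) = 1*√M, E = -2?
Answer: -10074 - 2*2^(¼)*√I ≈ -10076.0 - 1.6818*I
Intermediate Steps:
L(M) = √M
z(k) = -2*√k
z(L(-2)) - 73*138 = -2*(-2)^(¼) - 73*138 = -2*2^(¼)*√I - 10074 = -10074 - 2*2^(¼)*√I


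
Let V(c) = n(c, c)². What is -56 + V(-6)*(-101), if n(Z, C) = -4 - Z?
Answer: -460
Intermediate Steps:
V(c) = (-4 - c)²
-56 + V(-6)*(-101) = -56 + (4 - 6)²*(-101) = -56 + (-2)²*(-101) = -56 + 4*(-101) = -56 - 404 = -460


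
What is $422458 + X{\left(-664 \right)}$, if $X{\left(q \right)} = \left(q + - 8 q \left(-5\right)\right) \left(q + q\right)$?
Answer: $36575930$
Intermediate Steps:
$X{\left(q \right)} = 82 q^{2}$ ($X{\left(q \right)} = \left(q + 40 q\right) 2 q = 41 q 2 q = 82 q^{2}$)
$422458 + X{\left(-664 \right)} = 422458 + 82 \left(-664\right)^{2} = 422458 + 82 \cdot 440896 = 422458 + 36153472 = 36575930$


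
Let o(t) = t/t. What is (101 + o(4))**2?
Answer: 10404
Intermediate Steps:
o(t) = 1
(101 + o(4))**2 = (101 + 1)**2 = 102**2 = 10404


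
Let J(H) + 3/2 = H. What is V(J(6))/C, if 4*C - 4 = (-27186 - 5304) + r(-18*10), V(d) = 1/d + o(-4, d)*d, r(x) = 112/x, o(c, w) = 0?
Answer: -20/730949 ≈ -2.7362e-5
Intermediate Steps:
J(H) = -3/2 + H
V(d) = 1/d (V(d) = 1/d + 0*d = 1/d + 0 = 1/d)
C = -730949/90 (C = 1 + ((-27186 - 5304) + 112/((-18*10)))/4 = 1 + (-32490 + 112/(-180))/4 = 1 + (-32490 + 112*(-1/180))/4 = 1 + (-32490 - 28/45)/4 = 1 + (1/4)*(-1462078/45) = 1 - 731039/90 = -730949/90 ≈ -8121.7)
V(J(6))/C = 1/((-3/2 + 6)*(-730949/90)) = -90/730949/(9/2) = (2/9)*(-90/730949) = -20/730949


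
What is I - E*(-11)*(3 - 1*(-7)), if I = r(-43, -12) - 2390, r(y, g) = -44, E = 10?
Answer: -1334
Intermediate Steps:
I = -2434 (I = -44 - 2390 = -2434)
I - E*(-11)*(3 - 1*(-7)) = -2434 - 10*(-11)*(3 - 1*(-7)) = -2434 - (-110)*(3 + 7) = -2434 - (-110)*10 = -2434 - 1*(-1100) = -2434 + 1100 = -1334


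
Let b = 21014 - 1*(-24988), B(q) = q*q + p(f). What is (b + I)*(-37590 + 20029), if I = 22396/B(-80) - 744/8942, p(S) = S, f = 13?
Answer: -123874650715778/153329 ≈ -8.0790e+8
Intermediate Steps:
B(q) = 13 + q**2 (B(q) = q*q + 13 = q**2 + 13 = 13 + q**2)
b = 46002 (b = 21014 + 24988 = 46002)
I = 8886080/2606593 (I = 22396/(13 + (-80)**2) - 744/8942 = 22396/(13 + 6400) - 744*1/8942 = 22396/6413 - 372/4471 = 22396*(1/6413) - 372/4471 = 2036/583 - 372/4471 = 8886080/2606593 ≈ 3.4091)
(b + I)*(-37590 + 20029) = (46002 + 8886080/2606593)*(-37590 + 20029) = (119917377266/2606593)*(-17561) = -123874650715778/153329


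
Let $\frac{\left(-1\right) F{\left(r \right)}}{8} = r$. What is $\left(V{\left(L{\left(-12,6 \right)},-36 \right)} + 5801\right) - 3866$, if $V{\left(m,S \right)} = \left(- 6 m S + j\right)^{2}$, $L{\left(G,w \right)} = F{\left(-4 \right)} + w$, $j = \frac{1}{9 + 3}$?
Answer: $\frac{9701937649}{144} \approx 6.7375 \cdot 10^{7}$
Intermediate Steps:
$j = \frac{1}{12} \approx 0.083333$
$F{\left(r \right)} = - 8 r$
$L{\left(G,w \right)} = 32 + w$ ($L{\left(G,w \right)} = \left(-8\right) \left(-4\right) + w = 32 + w$)
$V{\left(m,S \right)} = \left(\frac{1}{12} - 6 S m\right)^{2}$ ($V{\left(m,S \right)} = \left(- 6 m S + \frac{1}{12}\right)^{2} = \left(- 6 S m + \frac{1}{12}\right)^{2} = \left(\frac{1}{12} - 6 S m\right)^{2}$)
$\left(V{\left(L{\left(-12,6 \right)},-36 \right)} + 5801\right) - 3866 = \left(\frac{\left(-1 + 72 \left(-36\right) \left(32 + 6\right)\right)^{2}}{144} + 5801\right) - 3866 = \left(\frac{\left(-1 + 72 \left(-36\right) 38\right)^{2}}{144} + 5801\right) - 3866 = \left(\frac{\left(-1 - 98496\right)^{2}}{144} + 5801\right) - 3866 = \left(\frac{\left(-98497\right)^{2}}{144} + 5801\right) - 3866 = \left(\frac{1}{144} \cdot 9701659009 + 5801\right) - 3866 = \left(\frac{9701659009}{144} + 5801\right) - 3866 = \frac{9702494353}{144} - 3866 = \frac{9701937649}{144}$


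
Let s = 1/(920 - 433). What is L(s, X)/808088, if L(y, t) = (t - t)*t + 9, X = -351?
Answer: 9/808088 ≈ 1.1137e-5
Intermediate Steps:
s = 1/487 ≈ 0.0020534
L(y, t) = 9 (L(y, t) = 0*t + 9 = 0 + 9 = 9)
L(s, X)/808088 = 9/808088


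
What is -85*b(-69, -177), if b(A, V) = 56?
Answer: -4760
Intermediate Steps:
-85*b(-69, -177) = -85*56 = -4760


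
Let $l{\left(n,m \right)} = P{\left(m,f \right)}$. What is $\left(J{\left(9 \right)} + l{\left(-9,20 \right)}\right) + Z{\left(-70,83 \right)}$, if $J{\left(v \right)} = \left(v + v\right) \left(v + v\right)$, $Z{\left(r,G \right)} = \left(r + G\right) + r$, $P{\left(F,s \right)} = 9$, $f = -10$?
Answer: $276$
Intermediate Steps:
$Z{\left(r,G \right)} = G + 2 r$ ($Z{\left(r,G \right)} = \left(G + r\right) + r = G + 2 r$)
$J{\left(v \right)} = 4 v^{2}$ ($J{\left(v \right)} = 2 v 2 v = 4 v^{2}$)
$l{\left(n,m \right)} = 9$
$\left(J{\left(9 \right)} + l{\left(-9,20 \right)}\right) + Z{\left(-70,83 \right)} = \left(4 \cdot 9^{2} + 9\right) + \left(83 + 2 \left(-70\right)\right) = \left(4 \cdot 81 + 9\right) + \left(83 - 140\right) = \left(324 + 9\right) - 57 = 333 - 57 = 276$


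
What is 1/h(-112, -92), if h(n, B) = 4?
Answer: ¼ ≈ 0.25000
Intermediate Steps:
1/h(-112, -92) = 1/4 = ¼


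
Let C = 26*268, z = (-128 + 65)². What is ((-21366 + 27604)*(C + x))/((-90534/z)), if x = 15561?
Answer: -92964499173/15089 ≈ -6.1611e+6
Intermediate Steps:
z = 3969 (z = (-63)² = 3969)
C = 6968
((-21366 + 27604)*(C + x))/((-90534/z)) = ((-21366 + 27604)*(6968 + 15561))/((-90534/3969)) = (6238*22529)/((-90534*1/3969)) = 140535902/(-30178/1323) = 140535902*(-1323/30178) = -92964499173/15089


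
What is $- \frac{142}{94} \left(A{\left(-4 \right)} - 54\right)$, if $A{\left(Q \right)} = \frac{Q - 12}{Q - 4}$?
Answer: $\frac{3692}{47} \approx 78.553$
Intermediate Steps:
$A{\left(Q \right)} = \frac{-12 + Q}{-4 + Q}$
$- \frac{142}{94} \left(A{\left(-4 \right)} - 54\right) = - \frac{142}{94} \left(\frac{-12 - 4}{-4 - 4} - 54\right) = \left(-142\right) \frac{1}{94} \left(\frac{1}{-8} \left(-16\right) - 54\right) = - \frac{71 \left(\left(- \frac{1}{8}\right) \left(-16\right) - 54\right)}{47} = - \frac{71 \left(2 - 54\right)}{47} = \left(- \frac{71}{47}\right) \left(-52\right) = \frac{3692}{47}$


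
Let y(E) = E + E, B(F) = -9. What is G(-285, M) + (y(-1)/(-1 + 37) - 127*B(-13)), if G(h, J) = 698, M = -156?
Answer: 33137/18 ≈ 1840.9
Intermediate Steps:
y(E) = 2*E
G(-285, M) + (y(-1)/(-1 + 37) - 127*B(-13)) = 698 + ((2*(-1))/(-1 + 37) - 127*(-9)) = 698 + (-2/36 + 1143) = 698 + ((1/36)*(-2) + 1143) = 698 + (-1/18 + 1143) = 698 + 20573/18 = 33137/18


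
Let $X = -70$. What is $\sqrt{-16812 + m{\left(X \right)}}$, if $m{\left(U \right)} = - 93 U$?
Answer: $i \sqrt{10302} \approx 101.5 i$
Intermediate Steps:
$\sqrt{-16812 + m{\left(X \right)}} = \sqrt{-16812 - -6510} = \sqrt{-16812 + 6510} = \sqrt{-10302} = i \sqrt{10302}$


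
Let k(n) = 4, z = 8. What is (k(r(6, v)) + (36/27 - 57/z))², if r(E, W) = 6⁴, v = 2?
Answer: 1849/576 ≈ 3.2101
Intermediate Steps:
r(E, W) = 1296
(k(r(6, v)) + (36/27 - 57/z))² = (4 + (36/27 - 57/8))² = (4 + (36*(1/27) - 57*⅛))² = (4 + (4/3 - 57/8))² = (4 - 139/24)² = (-43/24)² = 1849/576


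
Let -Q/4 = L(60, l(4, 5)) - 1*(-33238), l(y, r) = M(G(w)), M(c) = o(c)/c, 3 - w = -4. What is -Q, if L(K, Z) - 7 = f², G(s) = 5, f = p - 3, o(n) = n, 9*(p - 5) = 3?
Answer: 1197016/9 ≈ 1.3300e+5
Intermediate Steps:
p = 16/3 (p = 5 + (⅑)*3 = 5 + ⅓ = 16/3 ≈ 5.3333)
w = 7 (w = 3 - 1*(-4) = 3 + 4 = 7)
f = 7/3 (f = 16/3 - 3 = 7/3 ≈ 2.3333)
M(c) = 1 (M(c) = c/c = 1)
l(y, r) = 1
L(K, Z) = 112/9 (L(K, Z) = 7 + (7/3)² = 7 + 49/9 = 112/9)
Q = -1197016/9 (Q = -4*(112/9 - 1*(-33238)) = -4*(112/9 + 33238) = -4*299254/9 = -1197016/9 ≈ -1.3300e+5)
-Q = -1*(-1197016/9) = 1197016/9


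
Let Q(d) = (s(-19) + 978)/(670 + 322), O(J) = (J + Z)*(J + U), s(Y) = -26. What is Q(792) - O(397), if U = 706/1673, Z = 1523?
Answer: -158296097873/207452 ≈ -7.6305e+5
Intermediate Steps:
U = 706/1673 (U = 706*(1/1673) = 706/1673 ≈ 0.42200)
O(J) = (1523 + J)*(706/1673 + J) (O(J) = (J + 1523)*(J + 706/1673) = (1523 + J)*(706/1673 + J))
Q(d) = 119/124 (Q(d) = (-26 + 978)/(670 + 322) = 952/992 = 952*(1/992) = 119/124)
Q(792) - O(397) = 119/124 - (1075238/1673 + 397² + (2548685/1673)*397) = 119/124 - (1075238/1673 + 157609 + 1011827945/1673) = 119/124 - 1*1276583040/1673 = 119/124 - 1276583040/1673 = -158296097873/207452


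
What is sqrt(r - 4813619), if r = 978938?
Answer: I*sqrt(3834681) ≈ 1958.2*I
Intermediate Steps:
sqrt(r - 4813619) = sqrt(978938 - 4813619) = sqrt(-3834681) = I*sqrt(3834681)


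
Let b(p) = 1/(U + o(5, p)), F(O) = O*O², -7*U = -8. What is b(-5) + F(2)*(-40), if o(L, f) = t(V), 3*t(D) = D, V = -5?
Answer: -3541/11 ≈ -321.91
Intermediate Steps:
U = 8/7 (U = -⅐*(-8) = 8/7 ≈ 1.1429)
t(D) = D/3
F(O) = O³
o(L, f) = -5/3 (o(L, f) = (⅓)*(-5) = -5/3)
b(p) = -21/11 (b(p) = 1/(8/7 - 5/3) = 1/(-11/21) = -21/11)
b(-5) + F(2)*(-40) = -21/11 + 2³*(-40) = -21/11 + 8*(-40) = -21/11 - 320 = -3541/11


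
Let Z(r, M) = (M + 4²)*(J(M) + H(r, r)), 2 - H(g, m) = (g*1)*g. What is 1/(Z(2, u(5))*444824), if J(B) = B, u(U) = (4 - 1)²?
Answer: 1/77844200 ≈ 1.2846e-8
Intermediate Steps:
u(U) = 9 (u(U) = 3² = 9)
H(g, m) = 2 - g² (H(g, m) = 2 - g*1*g = 2 - g*g = 2 - g²)
Z(r, M) = (16 + M)*(2 + M - r²) (Z(r, M) = (M + 4²)*(M + (2 - r²)) = (M + 16)*(2 + M - r²) = (16 + M)*(2 + M - r²))
1/(Z(2, u(5))*444824) = 1/((32 + 9² - 16*2² + 18*9 - 1*9*2²)*444824) = 1/((32 + 81 - 16*4 + 162 - 1*9*4)*444824) = 1/((32 + 81 - 64 + 162 - 36)*444824) = 1/(175*444824) = 1/77844200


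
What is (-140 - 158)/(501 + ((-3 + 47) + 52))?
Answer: -298/597 ≈ -0.49916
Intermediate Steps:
(-140 - 158)/(501 + ((-3 + 47) + 52)) = -298/(501 + (44 + 52)) = -298/(501 + 96) = -298/597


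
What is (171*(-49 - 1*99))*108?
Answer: -2733264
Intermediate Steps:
(171*(-49 - 1*99))*108 = (171*(-49 - 99))*108 = (171*(-148))*108 = -25308*108 = -2733264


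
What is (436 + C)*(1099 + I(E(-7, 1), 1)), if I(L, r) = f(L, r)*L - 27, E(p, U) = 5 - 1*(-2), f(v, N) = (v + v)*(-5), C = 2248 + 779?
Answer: 2015466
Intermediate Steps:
C = 3027
f(v, N) = -10*v (f(v, N) = (2*v)*(-5) = -10*v)
E(p, U) = 7 (E(p, U) = 5 + 2 = 7)
I(L, r) = -27 - 10*L² (I(L, r) = (-10*L)*L - 27 = -10*L² - 27 = -27 - 10*L²)
(436 + C)*(1099 + I(E(-7, 1), 1)) = (436 + 3027)*(1099 + (-27 - 10*7²)) = 3463*(1099 + (-27 - 10*49)) = 3463*(1099 + (-27 - 490)) = 3463*(1099 - 517) = 3463*582 = 2015466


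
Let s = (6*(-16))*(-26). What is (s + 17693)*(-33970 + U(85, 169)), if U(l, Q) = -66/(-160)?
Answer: -54864960163/80 ≈ -6.8581e+8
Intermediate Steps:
U(l, Q) = 33/80 (U(l, Q) = -66*(-1/160) = 33/80)
s = 2496 (s = -96*(-26) = 2496)
(s + 17693)*(-33970 + U(85, 169)) = (2496 + 17693)*(-33970 + 33/80) = 20189*(-2717567/80) = -54864960163/80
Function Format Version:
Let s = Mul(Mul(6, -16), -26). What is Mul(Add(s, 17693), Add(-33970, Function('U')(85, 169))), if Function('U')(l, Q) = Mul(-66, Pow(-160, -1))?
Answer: Rational(-54864960163, 80) ≈ -6.8581e+8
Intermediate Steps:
Function('U')(l, Q) = Rational(33, 80) (Function('U')(l, Q) = Mul(-66, Rational(-1, 160)) = Rational(33, 80))
s = 2496 (s = Mul(-96, -26) = 2496)
Mul(Add(s, 17693), Add(-33970, Function('U')(85, 169))) = Mul(Add(2496, 17693), Add(-33970, Rational(33, 80))) = Mul(20189, Rational(-2717567, 80)) = Rational(-54864960163, 80)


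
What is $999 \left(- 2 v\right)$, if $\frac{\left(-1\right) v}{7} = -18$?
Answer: $-251748$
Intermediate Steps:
$v = 126$ ($v = \left(-7\right) \left(-18\right) = 126$)
$999 \left(- 2 v\right) = 999 \left(\left(-2\right) 126\right) = 999 \left(-252\right) = -251748$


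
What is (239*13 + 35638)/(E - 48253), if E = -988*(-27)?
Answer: -38745/21577 ≈ -1.7957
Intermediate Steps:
E = 26676
(239*13 + 35638)/(E - 48253) = (239*13 + 35638)/(26676 - 48253) = (3107 + 35638)/(-21577) = 38745*(-1/21577) = -38745/21577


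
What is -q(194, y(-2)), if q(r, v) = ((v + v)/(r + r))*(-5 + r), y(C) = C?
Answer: 189/97 ≈ 1.9485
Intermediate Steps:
q(r, v) = v*(-5 + r)/r (q(r, v) = ((2*v)/((2*r)))*(-5 + r) = ((2*v)*(1/(2*r)))*(-5 + r) = (v/r)*(-5 + r) = v*(-5 + r)/r)
-q(194, y(-2)) = -(-2)*(-5 + 194)/194 = -(-2)*189/194 = -1*(-189/97) = 189/97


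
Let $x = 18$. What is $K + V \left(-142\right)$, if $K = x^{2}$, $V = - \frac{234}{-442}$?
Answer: $\frac{4230}{17} \approx 248.82$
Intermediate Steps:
$V = \frac{9}{17}$ ($V = \left(-234\right) \left(- \frac{1}{442}\right) = \frac{9}{17} \approx 0.52941$)
$K = 324$ ($K = 18^{2} = 324$)
$K + V \left(-142\right) = 324 + \frac{9}{17} \left(-142\right) = 324 - \frac{1278}{17} = \frac{4230}{17}$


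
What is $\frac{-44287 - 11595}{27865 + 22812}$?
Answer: $- \frac{55882}{50677} \approx -1.1027$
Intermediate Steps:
$\frac{-44287 - 11595}{27865 + 22812} = - \frac{55882}{50677}$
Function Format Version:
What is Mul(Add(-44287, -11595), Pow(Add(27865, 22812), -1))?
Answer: Rational(-55882, 50677) ≈ -1.1027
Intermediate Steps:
Mul(Add(-44287, -11595), Pow(Add(27865, 22812), -1)) = Mul(-55882, Pow(50677, -1)) = Mul(-55882, Rational(1, 50677)) = Rational(-55882, 50677)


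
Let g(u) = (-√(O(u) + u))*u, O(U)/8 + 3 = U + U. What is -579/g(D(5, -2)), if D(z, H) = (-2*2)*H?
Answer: 579*√7/224 ≈ 6.8388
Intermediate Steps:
D(z, H) = -4*H
O(U) = -24 + 16*U (O(U) = -24 + 8*(U + U) = -24 + 8*(2*U) = -24 + 16*U)
g(u) = -u*√(-24 + 17*u) (g(u) = (-√((-24 + 16*u) + u))*u = (-√(-24 + 17*u))*u = -u*√(-24 + 17*u))
-579/g(D(5, -2)) = -579*(-1/(8*√(-24 + 17*(-4*(-2))))) = -579*(-1/(8*√(-24 + 17*8))) = -579*(-1/(8*√(-24 + 136))) = -579*(-√7/224) = -(-579)*√7/224 = 579*√7/224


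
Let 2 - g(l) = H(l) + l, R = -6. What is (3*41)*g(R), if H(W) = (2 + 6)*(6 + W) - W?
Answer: 246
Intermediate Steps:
H(W) = 48 + 7*W (H(W) = 8*(6 + W) - W = (48 + 8*W) - W = 48 + 7*W)
g(l) = -46 - 8*l (g(l) = 2 - ((48 + 7*l) + l) = 2 - (48 + 8*l) = 2 + (-48 - 8*l) = -46 - 8*l)
(3*41)*g(R) = (3*41)*(-46 - 8*(-6)) = 123*(-46 + 48) = 123*2 = 246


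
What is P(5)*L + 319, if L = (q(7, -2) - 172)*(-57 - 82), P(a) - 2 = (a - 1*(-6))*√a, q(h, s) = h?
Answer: 46189 + 252285*√5 ≈ 6.1032e+5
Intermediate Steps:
P(a) = 2 + √a*(6 + a) (P(a) = 2 + (a - 1*(-6))*√a = 2 + (a + 6)*√a = 2 + (6 + a)*√a = 2 + √a*(6 + a))
L = 22935 (L = (7 - 172)*(-57 - 82) = -165*(-139) = 22935)
P(5)*L + 319 = (2 + 5^(3/2) + 6*√5)*22935 + 319 = (2 + 5*√5 + 6*√5)*22935 + 319 = (2 + 11*√5)*22935 + 319 = (45870 + 252285*√5) + 319 = 46189 + 252285*√5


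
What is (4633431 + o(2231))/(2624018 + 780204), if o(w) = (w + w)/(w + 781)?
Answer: 6977949317/5126758332 ≈ 1.3611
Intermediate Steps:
o(w) = 2*w/(781 + w) (o(w) = (2*w)/(781 + w) = 2*w/(781 + w))
(4633431 + o(2231))/(2624018 + 780204) = (4633431 + 2*2231/(781 + 2231))/(2624018 + 780204) = (4633431 + 2*2231/3012)/3404222 = (4633431 + 2*2231*(1/3012))*(1/3404222) = (4633431 + 2231/1506)*(1/3404222) = (6977949317/1506)*(1/3404222) = 6977949317/5126758332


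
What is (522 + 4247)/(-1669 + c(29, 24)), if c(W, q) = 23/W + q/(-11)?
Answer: -1521311/532854 ≈ -2.8550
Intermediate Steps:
c(W, q) = 23/W - q/11 (c(W, q) = 23/W + q*(-1/11) = 23/W - q/11)
(522 + 4247)/(-1669 + c(29, 24)) = (522 + 4247)/(-1669 + (23/29 - 1/11*24)) = 4769/(-1669 + (23*(1/29) - 24/11)) = 4769/(-1669 + (23/29 - 24/11)) = 4769/(-1669 - 443/319) = 4769/(-532854/319) = 4769*(-319/532854) = -1521311/532854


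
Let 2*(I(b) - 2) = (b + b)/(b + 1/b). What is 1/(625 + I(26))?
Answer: 677/425155 ≈ 0.0015924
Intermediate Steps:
I(b) = 2 + b/(b + 1/b) (I(b) = 2 + ((b + b)/(b + 1/b))/2 = 2 + ((2*b)/(b + 1/b))/2 = 2 + (2*b/(b + 1/b))/2 = 2 + b/(b + 1/b))
1/(625 + I(26)) = 1/(625 + (2 + 3*26²)/(1 + 26²)) = 1/(625 + (2 + 3*676)/(1 + 676)) = 1/(625 + (2 + 2028)/677) = 1/(625 + (1/677)*2030) = 1/(625 + 2030/677) = 1/(425155/677) = 677/425155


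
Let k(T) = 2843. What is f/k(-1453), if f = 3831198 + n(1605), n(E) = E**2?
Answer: 6407223/2843 ≈ 2253.7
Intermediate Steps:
f = 6407223 (f = 3831198 + 1605**2 = 3831198 + 2576025 = 6407223)
f/k(-1453) = 6407223/2843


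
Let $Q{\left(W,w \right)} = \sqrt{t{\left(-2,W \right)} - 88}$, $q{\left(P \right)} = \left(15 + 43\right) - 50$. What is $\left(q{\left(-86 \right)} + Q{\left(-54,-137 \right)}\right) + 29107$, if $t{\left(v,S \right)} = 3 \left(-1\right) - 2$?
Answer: $29115 + i \sqrt{93} \approx 29115.0 + 9.6436 i$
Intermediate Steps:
$t{\left(v,S \right)} = -5$ ($t{\left(v,S \right)} = -3 - 2 = -5$)
$q{\left(P \right)} = 8$ ($q{\left(P \right)} = 58 - 50 = 8$)
$Q{\left(W,w \right)} = i \sqrt{93}$ ($Q{\left(W,w \right)} = \sqrt{-5 - 88} = \sqrt{-93} = i \sqrt{93}$)
$\left(q{\left(-86 \right)} + Q{\left(-54,-137 \right)}\right) + 29107 = \left(8 + i \sqrt{93}\right) + 29107 = 29115 + i \sqrt{93}$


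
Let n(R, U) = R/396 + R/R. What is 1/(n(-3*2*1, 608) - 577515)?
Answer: -66/38115925 ≈ -1.7316e-6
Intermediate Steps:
n(R, U) = 1 + R/396 (n(R, U) = R*(1/396) + 1 = R/396 + 1 = 1 + R/396)
1/(n(-3*2*1, 608) - 577515) = 1/((1 + (-3*2*1)/396) - 577515) = 1/((1 + (-6*1)/396) - 577515) = 1/((1 + (1/396)*(-6)) - 577515) = 1/((1 - 1/66) - 577515) = 1/(65/66 - 577515) = 1/(-38115925/66) = -66/38115925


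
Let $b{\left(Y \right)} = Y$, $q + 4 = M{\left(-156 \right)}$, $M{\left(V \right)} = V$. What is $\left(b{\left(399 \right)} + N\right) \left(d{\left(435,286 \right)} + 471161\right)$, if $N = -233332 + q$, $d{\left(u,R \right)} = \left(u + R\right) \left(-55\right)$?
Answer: $-100581028058$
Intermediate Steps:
$q = -160$ ($q = -4 - 156 = -160$)
$d{\left(u,R \right)} = - 55 R - 55 u$ ($d{\left(u,R \right)} = \left(R + u\right) \left(-55\right) = - 55 R - 55 u$)
$N = -233492$ ($N = -233332 - 160 = -233492$)
$\left(b{\left(399 \right)} + N\right) \left(d{\left(435,286 \right)} + 471161\right) = \left(399 - 233492\right) \left(\left(\left(-55\right) 286 - 23925\right) + 471161\right) = - 233093 \left(\left(-15730 - 23925\right) + 471161\right) = - 233093 \left(-39655 + 471161\right) = \left(-233093\right) 431506 = -100581028058$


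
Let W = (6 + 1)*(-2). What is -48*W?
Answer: 672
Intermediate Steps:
W = -14 (W = 7*(-2) = -14)
-48*W = -48*(-14) = 672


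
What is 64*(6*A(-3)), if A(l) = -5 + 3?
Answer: -768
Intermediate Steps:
A(l) = -2
64*(6*A(-3)) = 64*(6*(-2)) = 64*(-12) = -768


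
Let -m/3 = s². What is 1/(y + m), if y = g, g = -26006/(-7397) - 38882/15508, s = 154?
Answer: -57356338/4080730890577 ≈ -1.4055e-5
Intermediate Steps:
g = 57845447/57356338 (g = -26006*(-1/7397) - 38882*1/15508 = 26006/7397 - 19441/7754 = 57845447/57356338 ≈ 1.0085)
y = 57845447/57356338 ≈ 1.0085
m = -71148 (m = -3*154² = -3*23716 = -71148)
1/(y + m) = 1/(57845447/57356338 - 71148) = 1/(-4080730890577/57356338) = -57356338/4080730890577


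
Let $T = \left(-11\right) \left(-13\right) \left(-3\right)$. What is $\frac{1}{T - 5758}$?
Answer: $- \frac{1}{6187} \approx -0.00016163$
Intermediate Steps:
$T = -429$ ($T = 143 \left(-3\right) = -429$)
$\frac{1}{T - 5758} = \frac{1}{-429 - 5758} = \frac{1}{-6187} = - \frac{1}{6187}$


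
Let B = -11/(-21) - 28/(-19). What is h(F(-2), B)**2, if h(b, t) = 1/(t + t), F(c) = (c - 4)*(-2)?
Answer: 159201/2540836 ≈ 0.062657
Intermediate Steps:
F(c) = 8 - 2*c (F(c) = (-4 + c)*(-2) = 8 - 2*c)
B = 797/399 (B = -11*(-1/21) - 28*(-1/19) = 11/21 + 28/19 = 797/399 ≈ 1.9975)
h(b, t) = 1/(2*t)
h(F(-2), B)**2 = (1/(2*(797/399)))**2 = ((1/2)*(399/797))**2 = (399/1594)**2 = 159201/2540836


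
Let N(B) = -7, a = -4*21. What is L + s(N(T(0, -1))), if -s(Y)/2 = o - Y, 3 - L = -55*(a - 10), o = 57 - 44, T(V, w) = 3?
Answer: -5207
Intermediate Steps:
a = -84
o = 13
L = -5167 (L = 3 - (-55)*(-84 - 10) = 3 - (-55)*(-94) = 3 - 1*5170 = 3 - 5170 = -5167)
s(Y) = -26 + 2*Y (s(Y) = -2*(13 - Y) = -26 + 2*Y)
L + s(N(T(0, -1))) = -5167 + (-26 + 2*(-7)) = -5167 + (-26 - 14) = -5167 - 40 = -5207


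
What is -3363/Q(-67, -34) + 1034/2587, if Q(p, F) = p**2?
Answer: -4058455/11613043 ≈ -0.34947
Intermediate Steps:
-3363/Q(-67, -34) + 1034/2587 = -3363/((-67)**2) + 1034/2587 = -3363/4489 + 1034*(1/2587) = -3363*1/4489 + 1034/2587 = -3363/4489 + 1034/2587 = -4058455/11613043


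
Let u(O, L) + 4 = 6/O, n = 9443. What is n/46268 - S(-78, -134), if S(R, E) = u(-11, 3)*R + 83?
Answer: -222584011/508948 ≈ -437.34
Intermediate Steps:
u(O, L) = -4 + 6/O
S(R, E) = 83 - 50*R/11 (S(R, E) = (-4 + 6/(-11))*R + 83 = (-4 + 6*(-1/11))*R + 83 = (-4 - 6/11)*R + 83 = -50*R/11 + 83 = 83 - 50*R/11)
n/46268 - S(-78, -134) = 9443/46268 - (83 - 50/11*(-78)) = 9443*(1/46268) - (83 + 3900/11) = 9443/46268 - 1*4813/11 = 9443/46268 - 4813/11 = -222584011/508948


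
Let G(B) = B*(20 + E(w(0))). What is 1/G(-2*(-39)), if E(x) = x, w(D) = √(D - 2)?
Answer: 5/7839 - I*√2/31356 ≈ 0.00063784 - 4.5102e-5*I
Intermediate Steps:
w(D) = √(-2 + D)
G(B) = B*(20 + I*√2) (G(B) = B*(20 + √(-2 + 0)) = B*(20 + √(-2)) = B*(20 + I*√2))
1/G(-2*(-39)) = 1/((-2*(-39))*(20 + I*√2)) = 1/(78*(20 + I*√2)) = 1/(1560 + 78*I*√2)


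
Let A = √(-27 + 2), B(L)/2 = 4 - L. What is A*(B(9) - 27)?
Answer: -185*I ≈ -185.0*I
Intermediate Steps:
B(L) = 8 - 2*L (B(L) = 2*(4 - L) = 8 - 2*L)
A = 5*I (A = √(-25) = 5*I ≈ 5.0*I)
A*(B(9) - 27) = (5*I)*((8 - 2*9) - 27) = (5*I)*((8 - 18) - 27) = (5*I)*(-10 - 27) = (5*I)*(-37) = -185*I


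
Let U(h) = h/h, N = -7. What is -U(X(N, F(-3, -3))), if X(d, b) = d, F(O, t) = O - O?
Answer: -1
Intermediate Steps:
F(O, t) = 0
U(h) = 1
-U(X(N, F(-3, -3))) = -1*1 = -1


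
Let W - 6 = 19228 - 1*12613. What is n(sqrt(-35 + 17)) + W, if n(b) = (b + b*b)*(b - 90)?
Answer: 8223 - 324*I*sqrt(2) ≈ 8223.0 - 458.21*I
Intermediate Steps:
n(b) = (-90 + b)*(b + b**2) (n(b) = (b + b**2)*(-90 + b) = (-90 + b)*(b + b**2))
W = 6621 (W = 6 + (19228 - 1*12613) = 6 + (19228 - 12613) = 6 + 6615 = 6621)
n(sqrt(-35 + 17)) + W = sqrt(-35 + 17)*(-90 + (sqrt(-35 + 17))**2 - 89*sqrt(-35 + 17)) + 6621 = sqrt(-18)*(-90 + (sqrt(-18))**2 - 267*I*sqrt(2)) + 6621 = (3*I*sqrt(2))*(-90 + (3*I*sqrt(2))**2 - 267*I*sqrt(2)) + 6621 = (3*I*sqrt(2))*(-90 - 18 - 267*I*sqrt(2)) + 6621 = (3*I*sqrt(2))*(-108 - 267*I*sqrt(2)) + 6621 = 3*I*sqrt(2)*(-108 - 267*I*sqrt(2)) + 6621 = 6621 + 3*I*sqrt(2)*(-108 - 267*I*sqrt(2))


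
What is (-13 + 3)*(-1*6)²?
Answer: -360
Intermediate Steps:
(-13 + 3)*(-1*6)² = -10*(-6)² = -10*36 = -360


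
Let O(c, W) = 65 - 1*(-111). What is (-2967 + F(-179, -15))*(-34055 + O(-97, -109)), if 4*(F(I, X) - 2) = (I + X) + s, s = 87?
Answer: 405429993/4 ≈ 1.0136e+8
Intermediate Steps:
O(c, W) = 176 (O(c, W) = 65 + 111 = 176)
F(I, X) = 95/4 + I/4 + X/4 (F(I, X) = 2 + ((I + X) + 87)/4 = 2 + (87 + I + X)/4 = 2 + (87/4 + I/4 + X/4) = 95/4 + I/4 + X/4)
(-2967 + F(-179, -15))*(-34055 + O(-97, -109)) = (-2967 + (95/4 + (¼)*(-179) + (¼)*(-15)))*(-34055 + 176) = (-2967 + (95/4 - 179/4 - 15/4))*(-33879) = (-2967 - 99/4)*(-33879) = -11967/4*(-33879) = 405429993/4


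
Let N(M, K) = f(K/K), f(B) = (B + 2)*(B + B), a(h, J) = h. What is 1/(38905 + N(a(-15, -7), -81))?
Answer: 1/38911 ≈ 2.5700e-5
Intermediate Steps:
f(B) = 2*B*(2 + B) (f(B) = (2 + B)*(2*B) = 2*B*(2 + B))
N(M, K) = 6 (N(M, K) = 2*(K/K)*(2 + K/K) = 2*1*(2 + 1) = 2*1*3 = 6)
1/(38905 + N(a(-15, -7), -81)) = 1/(38905 + 6) = 1/38911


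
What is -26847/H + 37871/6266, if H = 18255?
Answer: 174370601/38128610 ≈ 4.5732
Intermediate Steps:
-26847/H + 37871/6266 = -26847/18255 + 37871/6266 = -26847*1/18255 + 37871*(1/6266) = -8949/6085 + 37871/6266 = 174370601/38128610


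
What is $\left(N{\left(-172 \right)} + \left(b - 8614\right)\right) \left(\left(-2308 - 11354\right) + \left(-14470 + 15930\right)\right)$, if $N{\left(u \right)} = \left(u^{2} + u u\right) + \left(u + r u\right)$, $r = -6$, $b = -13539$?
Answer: $-462150750$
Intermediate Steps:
$N{\left(u \right)} = - 5 u + 2 u^{2}$ ($N{\left(u \right)} = \left(u^{2} + u u\right) + \left(u - 6 u\right) = \left(u^{2} + u^{2}\right) - 5 u = 2 u^{2} - 5 u = - 5 u + 2 u^{2}$)
$\left(N{\left(-172 \right)} + \left(b - 8614\right)\right) \left(\left(-2308 - 11354\right) + \left(-14470 + 15930\right)\right) = \left(- 172 \left(-5 + 2 \left(-172\right)\right) - 22153\right) \left(\left(-2308 - 11354\right) + \left(-14470 + 15930\right)\right) = \left(- 172 \left(-5 - 344\right) - 22153\right) \left(\left(-2308 - 11354\right) + 1460\right) = \left(\left(-172\right) \left(-349\right) - 22153\right) \left(-13662 + 1460\right) = \left(60028 - 22153\right) \left(-12202\right) = 37875 \left(-12202\right) = -462150750$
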